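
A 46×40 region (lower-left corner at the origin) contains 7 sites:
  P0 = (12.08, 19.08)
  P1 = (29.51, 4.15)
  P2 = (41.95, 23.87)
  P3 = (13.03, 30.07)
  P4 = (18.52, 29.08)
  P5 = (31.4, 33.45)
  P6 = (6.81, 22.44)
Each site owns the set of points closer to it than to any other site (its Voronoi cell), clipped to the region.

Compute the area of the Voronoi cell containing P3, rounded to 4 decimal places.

1. box [0,46]×[0,40]: [(0, 0) (46, 0) (46, 40) (0, 40)]
2. ⊥bis P3·P0 via (12.555,24.575): [(0, 25.6603) (46, 21.6839) (46, 40) (0, 40)]  |A|=751.0829
3. ⊥bis P3·P1 via (21.27,17.11): [(0, 25.6603) (30.5628, 23.0184) (46, 32.8334) (46, 40) (0, 40)]  |A|=665.0246
4. ⊥bis P3·P2 via (27.49,26.97): [(0, 25.6603) (26.7142, 23.3511) (30.2834, 40) (0, 40)]  |A|=443.6303
5. ⊥bis P3·P4 via (15.775,29.575): [(0, 25.6603) (14.8378, 24.3777) (17.6549, 40) (0, 40)]  |A|=244.2902
6. ⊥bis P3·P5 via (22.215,31.76): [(0, 25.6603) (14.8378, 24.3777) (17.6549, 40) (0, 40)]  |A|=244.2902
7. ⊥bis P3·P6 via (9.92,26.255): [(0, 34.3418) (11.9127, 24.6305) (14.8378, 24.3777) (17.6549, 40) (0, 40)]  |A|=192.5798
8. canonical 5-gon: [(0, 34.3418) (11.9127, 24.6305) (14.8378, 24.3777) (17.6549, 40) (0, 40)]
9. shoelace: 192.5798

Area of P3's cell: 192.5798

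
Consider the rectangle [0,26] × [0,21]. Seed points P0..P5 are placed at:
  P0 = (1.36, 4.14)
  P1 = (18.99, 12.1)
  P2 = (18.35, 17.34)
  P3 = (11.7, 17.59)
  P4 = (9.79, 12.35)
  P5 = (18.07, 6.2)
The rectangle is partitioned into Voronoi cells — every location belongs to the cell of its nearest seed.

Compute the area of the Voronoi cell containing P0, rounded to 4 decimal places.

1. box [0,26]×[0,21]: [(0, 0) (26, 0) (26, 21) (0, 21)]
2. ⊥bis P0·P1 via (10.175,8.12): [(0, 0) (13.8412, 0) (4.3596, 21) (0, 21)]  |A|=191.1089
3. ⊥bis P0·P2 via (9.855,10.74): [(0, 0) (13.8412, 0) (7.7948, 13.3917) (1.8837, 21) (0, 21)]  |A|=181.6902
4. ⊥bis P0·P3 via (6.53,10.865): [(0, 15.8851) (0, 0) (13.8412, 0) (10.2145, 8.0324)]  |A|=136.7187
5. ⊥bis P0·P4 via (5.575,8.245): [(0, 13.9694) (0, 0) (13.6048, 0)]  |A|=95.0256
6. ⊥bis P0·P5 via (9.715,5.17): [(9.881, 3.8236) (0, 13.9694) (0, 0) (10.3524, 0)]  |A|=88.8074
7. canonical 4-gon: [(9.881, 3.8236) (0, 13.9694) (0, 0) (10.3524, 0)]
8. shoelace: 88.8074

Area of P0's cell: 88.8074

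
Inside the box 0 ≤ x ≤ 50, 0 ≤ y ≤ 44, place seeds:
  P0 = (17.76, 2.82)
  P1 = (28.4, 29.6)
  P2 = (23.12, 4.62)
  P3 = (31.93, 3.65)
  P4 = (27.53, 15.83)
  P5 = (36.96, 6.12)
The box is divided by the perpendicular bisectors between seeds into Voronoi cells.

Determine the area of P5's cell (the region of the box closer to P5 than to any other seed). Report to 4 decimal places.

1. box [0,50]×[0,44]: [(0, 0) (50, 0) (50, 44) (0, 44)]
2. ⊥bis P5·P0 via (27.36,4.47): [(28.1283, 0) (50, 0) (50, 44) (20.5658, 44)]  |A|=1128.7306
3. ⊥bis P5·P1 via (32.68,17.86): [(25.508, 15.2453) (28.1283, 0) (50, 0) (50, 24.1743)]  |A|=462.7591
4. ⊥bis P5·P2 via (30.04,5.37): [(28.8381, 16.4594) (30.622, 0) (50, 0) (50, 24.1743)]  |A|=415.2615
5. ⊥bis P5·P3 via (34.445,4.885): [(28.8381, 16.4594) (28.8599, 16.2588) (36.8438, 0) (50, 0) (50, 24.1743)]  |A|=364.6821
6. ⊥bis P5·P4 via (32.245,10.975): [(43.3337, 21.744) (31.7097, 10.4552) (36.8438, 0) (50, 0) (50, 24.1743)]  |A|=313.3543
7. canonical 5-gon: [(43.3337, 21.744) (31.7097, 10.4552) (36.8438, 0) (50, 0) (50, 24.1743)]
8. shoelace: 313.3543

Area of P5's cell: 313.3543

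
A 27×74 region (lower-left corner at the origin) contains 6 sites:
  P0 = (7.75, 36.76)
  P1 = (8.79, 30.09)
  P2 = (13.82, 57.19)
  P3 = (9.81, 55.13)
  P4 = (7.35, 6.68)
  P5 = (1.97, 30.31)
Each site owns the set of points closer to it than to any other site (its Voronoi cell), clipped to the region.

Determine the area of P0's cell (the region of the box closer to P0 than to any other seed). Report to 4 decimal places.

Area of P0's cell: 277.7662

1. box [0,27]×[0,74]: [(0, 0) (27, 0) (27, 74) (0, 74)]
2. ⊥bis P0·P1 via (8.27,33.425): [(0, 32.1355) (27, 36.3454) (27, 74) (0, 74)]  |A|=1073.5072
3. ⊥bis P0·P2 via (10.785,46.975): [(0, 50.1794) (0, 32.1355) (27, 36.3454) (27, 42.1573)]  |A|=322.0524
4. ⊥bis P0·P3 via (8.78,45.945): [(17.5689, 44.9594) (0, 46.9296) (0, 32.1355) (27, 36.3454) (27, 42.1573)]  |A|=293.505
5. ⊥bis P0·P4 via (7.55,21.72): [(17.5689, 44.9594) (0, 46.9296) (0, 32.1355) (27, 36.3454) (27, 42.1573)]  |A|=293.505
6. ⊥bis P0·P5 via (4.86,33.535): [(17.5689, 44.9594) (0, 46.9296) (0, 37.8902) (5.4699, 32.9884) (27, 36.3454) (27, 42.1573)]  |A|=277.7662
7. canonical 6-gon: [(17.5689, 44.9594) (0, 46.9296) (0, 37.8902) (5.4699, 32.9884) (27, 36.3454) (27, 42.1573)]
8. shoelace: 277.7662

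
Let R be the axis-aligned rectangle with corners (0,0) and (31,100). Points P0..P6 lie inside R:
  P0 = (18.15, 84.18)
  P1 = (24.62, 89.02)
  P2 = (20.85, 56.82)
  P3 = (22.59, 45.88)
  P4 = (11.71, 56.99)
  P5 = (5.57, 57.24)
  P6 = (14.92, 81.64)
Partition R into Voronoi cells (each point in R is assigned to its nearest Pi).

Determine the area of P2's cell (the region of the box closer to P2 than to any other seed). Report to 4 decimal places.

1. box [0,31]×[0,100]: [(0, 0) (31, 0) (31, 100) (0, 100)]
2. ⊥bis P2·P0 via (19.5,70.5): [(0, 68.5757) (0, 0) (31, 0) (31, 71.6349)]  |A|=2173.2632
3. ⊥bis P2·P1 via (22.735,72.92): [(0, 68.5757) (0, 0) (31, 0) (31, 71.6349)]  |A|=2173.2632
4. ⊥bis P2·P3 via (21.72,51.35): [(0, 68.5757) (0, 47.8954) (31, 52.826) (31, 71.6349)]  |A|=612.0811
5. ⊥bis P2·P4 via (16.28,56.905): [(16.5274, 70.2067) (16.1602, 50.4657) (31, 52.826) (31, 71.6349)]  |A|=282.1488
6. ⊥bis P2·P5 via (13.21,57.03): [(16.5274, 70.2067) (16.1602, 50.4657) (31, 52.826) (31, 71.6349)]  |A|=282.1488
7. ⊥bis P2·P6 via (17.885,69.23): [(25.8047, 71.1222) (16.5031, 68.8998) (16.1602, 50.4657) (31, 52.826) (31, 71.6349)]  |A|=276.0981
8. canonical 5-gon: [(25.8047, 71.1222) (16.5031, 68.8998) (16.1602, 50.4657) (31, 52.826) (31, 71.6349)]
9. shoelace: 276.0981

Area of P2's cell: 276.0981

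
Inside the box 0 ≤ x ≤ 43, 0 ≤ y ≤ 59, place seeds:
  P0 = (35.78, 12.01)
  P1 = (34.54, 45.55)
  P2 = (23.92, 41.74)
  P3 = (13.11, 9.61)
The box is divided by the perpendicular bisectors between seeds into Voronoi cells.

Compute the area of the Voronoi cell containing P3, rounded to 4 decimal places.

1. box [0,43]×[0,59]: [(0, 0) (43, 0) (43, 59) (0, 59)]
2. ⊥bis P3·P0 via (24.445,10.81): [(0, 0) (25.5894, 0) (19.3433, 59) (0, 59)]  |A|=1325.5146
3. ⊥bis P3·P1 via (23.825,27.58): [(0, 41.7862) (0, 0) (25.5894, 0) (22.5918, 28.3153)]  |A|=834.2983
4. ⊥bis P3·P2 via (18.515,25.675): [(0, 31.9043) (0, 0) (25.5894, 0) (23.0322, 24.1552)]  |A|=676.4717
5. canonical 4-gon: [(0, 31.9043) (0, 0) (25.5894, 0) (23.0322, 24.1552)]
6. shoelace: 676.4717

Area of P3's cell: 676.4717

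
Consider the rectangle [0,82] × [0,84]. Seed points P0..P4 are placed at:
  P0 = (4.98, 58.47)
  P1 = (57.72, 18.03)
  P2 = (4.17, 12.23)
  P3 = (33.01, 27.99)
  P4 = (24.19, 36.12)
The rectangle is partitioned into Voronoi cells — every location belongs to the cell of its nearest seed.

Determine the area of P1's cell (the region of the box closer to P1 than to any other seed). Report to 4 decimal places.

Area of P1's cell: 2423.5485

1. box [0,82]×[0,84]: [(0, 0) (82, 0) (82, 84) (0, 84)]
2. ⊥bis P1·P0 via (31.35,38.25): [(2.0206, 0) (82, 0) (82, 84) (66.4302, 84)]  |A|=4013.0642
3. ⊥bis P1·P2 via (30.945,15.13): [(28.8009, 34.9256) (32.5837, 0) (82, 0) (82, 84) (66.4302, 84)]  |A|=3479.3468
4. ⊥bis P1·P3 via (45.365,23.01): [(36.0902, 0) (82, 0) (82, 84) (69.9486, 84)]  |A|=2434.3698
5. ⊥bis P1·P4 via (40.955,27.075): [(64.872, 71.4055) (36.0902, 0) (82, 0) (82, 84) (71.667, 84)]  |A|=2423.5485
6. canonical 5-gon: [(64.872, 71.4055) (36.0902, 0) (82, 0) (82, 84) (71.667, 84)]
7. shoelace: 2423.5485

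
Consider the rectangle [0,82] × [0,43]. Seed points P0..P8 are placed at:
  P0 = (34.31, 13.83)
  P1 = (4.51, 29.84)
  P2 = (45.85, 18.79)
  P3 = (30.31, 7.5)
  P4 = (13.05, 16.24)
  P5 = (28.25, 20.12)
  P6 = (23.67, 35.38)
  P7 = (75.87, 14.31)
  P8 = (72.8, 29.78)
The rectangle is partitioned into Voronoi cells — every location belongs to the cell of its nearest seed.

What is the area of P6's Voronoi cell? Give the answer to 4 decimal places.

1. box [0,82]×[0,43]: [(0, 0) (82, 0) (82, 43) (0, 43)]
2. ⊥bis P6·P0 via (28.99,24.605): [(0, 10.2916) (66.2468, 43) (0, 43)]  |A|=1083.413
3. ⊥bis P6·P1 via (14.09,32.61): [(17.9768, 19.1674) (66.2468, 43) (11.0858, 43)]  |A|=657.3146
4. ⊥bis P6·P2 via (34.76,27.085): [(17.9768, 19.1674) (35.1974, 27.6698) (46.664, 43) (11.0858, 43)]  |A|=507.2106
5. ⊥bis P6·P3 via (26.99,21.44): [(17.9428, 19.2853) (18.4698, 19.4108) (35.1974, 27.6698) (46.664, 43) (11.0858, 43)]  |A|=507.1774
6. ⊥bis P6·P4 via (18.36,25.81): [(15.6159, 27.3326) (24.5143, 22.3952) (35.1974, 27.6698) (46.664, 43) (11.0858, 43)]  |A|=476.7105
7. ⊥bis P6·P5 via (25.96,27.75): [(15.6159, 27.3326) (18.7588, 25.5887) (37.9487, 31.3482) (46.664, 43) (11.0858, 43)]  |A|=417.1025
8. ⊥bis P6·P7 via (49.77,24.845): [(15.6159, 27.3326) (18.7588, 25.5887) (37.9487, 31.3482) (46.664, 43) (11.0858, 43)]  |A|=417.1025
9. ⊥bis P6·P8 via (48.235,32.58): [(15.6159, 27.3326) (18.7588, 25.5887) (37.9487, 31.3482) (46.664, 43) (11.0858, 43)]  |A|=417.1025
10. canonical 5-gon: [(15.6159, 27.3326) (18.7588, 25.5887) (37.9487, 31.3482) (46.664, 43) (11.0858, 43)]
11. shoelace: 417.1025

Area of P6's cell: 417.1025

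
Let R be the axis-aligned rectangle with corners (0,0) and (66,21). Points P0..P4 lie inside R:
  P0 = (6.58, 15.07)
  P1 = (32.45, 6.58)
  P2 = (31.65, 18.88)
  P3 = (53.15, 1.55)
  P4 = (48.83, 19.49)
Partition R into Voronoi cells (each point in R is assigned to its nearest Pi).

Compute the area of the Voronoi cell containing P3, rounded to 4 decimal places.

Area of P3's cell: 262.5287

1. box [0,66]×[0,21]: [(0, 0) (66, 0) (66, 21) (0, 21)]
2. ⊥bis P3·P0 via (29.865,8.31): [(27.4525, 0) (66, 0) (66, 21) (33.5491, 21)]  |A|=745.4834
3. ⊥bis P3·P1 via (42.8,4.065): [(41.8122, 0) (66, 0) (66, 21) (46.9151, 21)]  |A|=454.3628
4. ⊥bis P3·P2 via (42.4,10.215): [(45.112, 13.5796) (41.8122, 0) (66, 0) (66, 21) (51.0932, 21)]  |A|=438.8612
5. ⊥bis P3·P4 via (50.99,10.52): [(43.957, 8.8264) (41.8122, 0) (66, 0) (66, 14.1344)]  |A|=262.5287
6. canonical 4-gon: [(43.957, 8.8264) (41.8122, 0) (66, 0) (66, 14.1344)]
7. shoelace: 262.5287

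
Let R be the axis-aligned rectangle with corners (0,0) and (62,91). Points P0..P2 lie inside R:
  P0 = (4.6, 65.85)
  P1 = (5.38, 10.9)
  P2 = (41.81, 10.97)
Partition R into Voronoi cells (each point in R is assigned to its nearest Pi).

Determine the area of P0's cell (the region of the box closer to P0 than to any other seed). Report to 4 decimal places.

1. box [0,62]×[0,91]: [(0, 0) (62, 0) (62, 91) (0, 91)]
2. ⊥bis P0·P1 via (4.99,38.375): [(0, 38.3042) (62, 39.1842) (62, 91) (0, 91)]  |A|=3239.8593
3. ⊥bis P0·P2 via (23.205,38.41): [(0, 38.3042) (23.5418, 38.6383) (62, 64.714) (62, 91) (0, 91)]  |A|=2748.9452
4. canonical 5-gon: [(0, 38.3042) (23.5418, 38.6383) (62, 64.714) (62, 91) (0, 91)]
5. shoelace: 2748.9452

Area of P0's cell: 2748.9452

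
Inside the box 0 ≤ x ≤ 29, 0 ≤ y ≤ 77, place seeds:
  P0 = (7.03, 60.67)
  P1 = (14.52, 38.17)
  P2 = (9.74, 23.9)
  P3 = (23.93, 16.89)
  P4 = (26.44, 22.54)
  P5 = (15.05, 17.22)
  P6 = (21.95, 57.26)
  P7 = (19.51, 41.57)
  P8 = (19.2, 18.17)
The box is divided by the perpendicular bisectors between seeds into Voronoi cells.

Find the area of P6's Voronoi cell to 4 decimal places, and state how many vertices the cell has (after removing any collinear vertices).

Area of P6's cell: 373.5022 (4 vertices)

1. box [0,29]×[0,77]: [(0, 0) (29, 0) (29, 77) (0, 77)]
2. ⊥bis P6·P0 via (14.49,58.965): [(1.0134, 0) (29, 0) (29, 77) (18.6119, 77)]  |A|=1477.4238
3. ⊥bis P6·P1 via (18.235,47.715): [(12.4347, 49.9725) (29, 43.5252) (29, 77) (18.6119, 77)]  |A|=417.6412
4. ⊥bis P6·P2 via (15.845,40.58): [(12.4347, 49.9725) (29, 43.5252) (29, 77) (18.6119, 77)]  |A|=417.6412
5. ⊥bis P6·P3 via (22.94,37.075): [(12.4347, 49.9725) (29, 43.5252) (29, 77) (18.6119, 77)]  |A|=417.6412
6. ⊥bis P6·P4 via (24.195,39.9): [(12.4347, 49.9725) (29, 43.5252) (29, 77) (18.6119, 77)]  |A|=417.6412
7. ⊥bis P6·P5 via (18.5,37.24): [(12.4347, 49.9725) (29, 43.5252) (29, 77) (18.6119, 77)]  |A|=417.6412
8. ⊥bis P6·P7 via (20.73,49.415): [(12.5964, 50.6799) (29, 48.1289) (29, 77) (18.6119, 77)]  |A|=373.5022
9. ⊥bis P6·P8 via (20.575,37.715): [(12.5964, 50.6799) (29, 48.1289) (29, 77) (18.6119, 77)]  |A|=373.5022
10. canonical 4-gon: [(12.5964, 50.6799) (29, 48.1289) (29, 77) (18.6119, 77)]
11. shoelace: 373.5022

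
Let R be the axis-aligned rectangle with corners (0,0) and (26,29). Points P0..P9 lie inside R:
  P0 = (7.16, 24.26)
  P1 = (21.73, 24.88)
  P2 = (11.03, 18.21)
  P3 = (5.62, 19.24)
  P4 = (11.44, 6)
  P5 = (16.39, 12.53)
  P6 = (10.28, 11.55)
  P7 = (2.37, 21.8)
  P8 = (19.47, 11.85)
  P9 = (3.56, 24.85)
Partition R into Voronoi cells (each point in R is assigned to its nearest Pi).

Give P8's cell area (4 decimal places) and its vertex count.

Area of P8's cell: 134.2403 (5 vertices)

1. box [0,26]×[0,29]: [(0, 0) (26, 0) (26, 29) (0, 29)]
2. ⊥bis P8·P0 via (13.315,18.055): [(0, 4.8473) (0, 0) (26, 0) (26, 29) (24.3489, 29)]  |A|=459.9539
3. ⊥bis P8·P1 via (20.6,18.365): [(14.6652, 19.3944) (0, 4.8473) (0, 0) (26, 0) (26, 17.4284)]  |A|=386.4434
4. ⊥bis P8·P2 via (15.25,15.03): [(18.091, 18.8002) (3.9241, 0) (26, 0) (26, 17.4284)]  |A|=276.4359
5. ⊥bis P8·P3 via (12.545,15.545): [(18.091, 18.8002) (5.0426, 1.4843) (4.2506, 0) (26, 0) (26, 17.4284)]  |A|=276.1936
6. ⊥bis P8·P4 via (15.455,8.925): [(18.091, 18.8002) (13.0929, 12.1674) (21.957, 0) (26, 0) (26, 17.4284)]  |A|=166.729
7. ⊥bis P8·P5 via (17.93,12.19): [(19.3415, 18.5833) (16.8012, 7.0772) (21.957, 0) (26, 0) (26, 17.4284)]  |A|=134.2403
8. ⊥bis P8·P6 via (14.875,11.7): [(19.3415, 18.5833) (16.8012, 7.0772) (21.957, 0) (26, 0) (26, 17.4284)]  |A|=134.2403
9. ⊥bis P8·P7 via (10.92,16.825): [(19.3415, 18.5833) (16.8012, 7.0772) (21.957, 0) (26, 0) (26, 17.4284)]  |A|=134.2403
10. ⊥bis P8·P9 via (11.515,18.35): [(19.3415, 18.5833) (16.8012, 7.0772) (21.957, 0) (26, 0) (26, 17.4284)]  |A|=134.2403
11. canonical 5-gon: [(19.3415, 18.5833) (16.8012, 7.0772) (21.957, 0) (26, 0) (26, 17.4284)]
12. shoelace: 134.2403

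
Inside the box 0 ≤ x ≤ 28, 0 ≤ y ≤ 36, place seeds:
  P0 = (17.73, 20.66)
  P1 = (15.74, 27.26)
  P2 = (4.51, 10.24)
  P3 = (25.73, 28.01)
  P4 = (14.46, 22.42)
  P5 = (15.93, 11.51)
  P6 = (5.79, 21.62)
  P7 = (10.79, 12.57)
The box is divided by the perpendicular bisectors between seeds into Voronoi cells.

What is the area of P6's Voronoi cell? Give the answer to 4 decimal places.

1. box [0,28]×[0,36]: [(0, 0) (28, 0) (28, 36) (0, 36)]
2. ⊥bis P6·P0 via (11.76,21.14): [(0, 0) (10.0603, 0) (12.9548, 36) (0, 36)]  |A|=414.2714
3. ⊥bis P6·P1 via (10.765,24.44): [(0, 0) (10.0603, 0) (11.8688, 22.4928) (4.2124, 36) (0, 36)]  |A|=355.2286
4. ⊥bis P6·P2 via (5.15,15.93): [(0, 16.5093) (11.2856, 15.2399) (11.8688, 22.4928) (4.2124, 36) (0, 36)]  |A|=185.4112
5. ⊥bis P6·P3 via (15.76,24.815): [(0, 16.5093) (11.2856, 15.2399) (11.8688, 22.4928) (4.2124, 36) (0, 36)]  |A|=185.4112
6. ⊥bis P6·P4 via (10.125,22.02): [(0, 16.5093) (10.745, 15.3007) (9.7338, 26.2591) (4.2124, 36) (0, 36)]  |A|=173.6394
7. ⊥bis P6·P5 via (10.86,16.565): [(0, 16.5093) (9.7149, 15.4165) (10.648, 16.3523) (9.7338, 26.2591) (4.2124, 36) (0, 36)]  |A|=173.1034
8. ⊥bis P6·P7 via (8.29,17.095): [(0, 16.5093) (6.0069, 15.8336) (10.4684, 18.2985) (9.7338, 26.2591) (4.2124, 36) (0, 36)]  |A|=166.6111
9. canonical 6-gon: [(0, 16.5093) (6.0069, 15.8336) (10.4684, 18.2985) (9.7338, 26.2591) (4.2124, 36) (0, 36)]
10. shoelace: 166.6111

Area of P6's cell: 166.6111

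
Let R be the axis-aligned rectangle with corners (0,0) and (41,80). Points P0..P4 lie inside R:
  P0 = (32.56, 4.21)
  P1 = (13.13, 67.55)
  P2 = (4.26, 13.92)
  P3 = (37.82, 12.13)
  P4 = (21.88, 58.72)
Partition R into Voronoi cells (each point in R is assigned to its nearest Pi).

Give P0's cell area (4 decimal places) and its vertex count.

Area of P0's cell: 266.2719 (4 vertices)

1. box [0,41]×[0,80]: [(0, 0) (41, 0) (41, 80) (0, 80)]
2. ⊥bis P0·P1 via (22.845,35.88): [(0, 28.8721) (0, 0) (41, 0) (41, 41.4492)]  |A|=1441.5868
3. ⊥bis P0·P2 via (18.41,9.065): [(28.1711, 37.5138) (15.2997, 0) (41, 0) (41, 41.4492)]  |A|=747.9324
4. ⊥bis P0·P3 via (35.19,8.17): [(21.274, 17.4122) (15.2997, 0) (41, 0) (41, 4.3113)]  |A|=266.2719
5. ⊥bis P0·P4 via (27.22,31.465): [(21.274, 17.4122) (15.2997, 0) (41, 0) (41, 4.3113)]  |A|=266.2719
6. canonical 4-gon: [(21.274, 17.4122) (15.2997, 0) (41, 0) (41, 4.3113)]
7. shoelace: 266.2719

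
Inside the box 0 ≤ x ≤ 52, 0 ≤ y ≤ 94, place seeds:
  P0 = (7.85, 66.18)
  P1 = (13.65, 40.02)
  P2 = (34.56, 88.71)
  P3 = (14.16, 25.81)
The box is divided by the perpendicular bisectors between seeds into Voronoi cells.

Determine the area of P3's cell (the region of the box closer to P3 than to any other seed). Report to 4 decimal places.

1. box [0,52]×[0,94]: [(0, 0) (52, 0) (52, 94) (0, 94)]
2. ⊥bis P3·P0 via (11.005,45.995): [(0, 44.2749) (0, 0) (52, 0) (52, 52.4027)]  |A|=2513.6166
3. ⊥bis P3·P1 via (13.905,32.915): [(0, 32.4159) (0, 0) (52, 0) (52, 34.2822)]  |A|=1734.1528
4. ⊥bis P3·P2 via (24.36,57.26): [(0, 32.4159) (0, 0) (52, 0) (52, 34.2822)]  |A|=1734.1528
5. canonical 4-gon: [(0, 32.4159) (0, 0) (52, 0) (52, 34.2822)]
6. shoelace: 1734.1528

Area of P3's cell: 1734.1528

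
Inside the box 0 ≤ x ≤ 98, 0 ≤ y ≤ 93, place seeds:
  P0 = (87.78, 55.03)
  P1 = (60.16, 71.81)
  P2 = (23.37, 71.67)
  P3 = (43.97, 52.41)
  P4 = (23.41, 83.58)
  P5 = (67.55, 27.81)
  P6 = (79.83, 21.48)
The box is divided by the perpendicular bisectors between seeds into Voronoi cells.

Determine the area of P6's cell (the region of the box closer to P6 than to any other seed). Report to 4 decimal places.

Area of P6's cell: 1015.9216

1. box [0,98]×[0,93]: [(0, 0) (98, 0) (98, 93) (0, 93)]
2. ⊥bis P6·P0 via (83.805,38.255): [(0, 58.1134) (0, 0) (98, 0) (98, 34.8914)]  |A|=4557.2337
3. ⊥bis P6·P1 via (69.995,46.645): [(61.8431, 43.4591) (0, 19.2895) (0, 0) (98, 0) (98, 34.8914)]  |A|=3356.738
4. ⊥bis P6·P2 via (51.6,46.575): [(61.8431, 43.4591) (41.9023, 35.6658) (10.1973, 0) (98, 0) (98, 34.8914)]  |A|=2770.7543
5. ⊥bis P6·P3 via (61.9,36.945): [(66.5554, 42.3425) (30.0342, 0) (98, 0) (98, 34.8914)]  |A|=1987.4922
6. ⊥bis P6·P4 via (51.62,52.53): [(66.5554, 42.3425) (30.0342, 0) (98, 0) (98, 34.8914)]  |A|=1987.4922
7. ⊥bis P6·P5 via (73.69,24.645): [(81.043, 38.9095) (60.9862, 0) (98, 0) (98, 34.8914)]  |A|=1015.9216
8. canonical 4-gon: [(81.043, 38.9095) (60.9862, 0) (98, 0) (98, 34.8914)]
9. shoelace: 1015.9216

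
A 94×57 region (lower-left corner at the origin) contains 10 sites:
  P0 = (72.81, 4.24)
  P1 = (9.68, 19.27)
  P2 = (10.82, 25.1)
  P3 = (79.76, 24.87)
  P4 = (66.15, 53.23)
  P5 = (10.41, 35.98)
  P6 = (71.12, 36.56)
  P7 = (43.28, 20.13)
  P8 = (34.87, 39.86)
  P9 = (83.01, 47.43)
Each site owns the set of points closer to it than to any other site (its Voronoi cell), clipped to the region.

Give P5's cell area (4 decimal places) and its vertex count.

Area of P5's cell: 573.3622 (4 vertices)

1. box [0,94]×[0,57]: [(0, 0) (94, 0) (94, 57) (0, 57)]
2. ⊥bis P5·P0 via (41.61,20.11): [(0, 0) (31.381, 0) (60.3742, 57) (0, 57)]  |A|=2615.0235
3. ⊥bis P5·P1 via (10.045,27.625): [(0, 28.0638) (44.6633, 26.1127) (60.3742, 57) (0, 57)]  |A|=1578.5921
4. ⊥bis P5·P2 via (10.615,30.54): [(0, 30.14) (47.6247, 31.9347) (60.3742, 57) (0, 57)]  |A|=1396.2498
5. ⊥bis P5·P3 via (45.085,30.425): [(0, 30.14) (45.3129, 31.8475) (49.3424, 57) (0, 57)]  |A|=1229.0932
6. ⊥bis P5·P4 via (38.28,44.605): [(0, 30.14) (42.2636, 31.7326) (34.4441, 57) (0, 57)]  |A|=1002.7565
7. ⊥bis P5·P6 via (40.765,36.27): [(0, 30.14) (40.8089, 31.6778) (40.762, 36.5849) (34.4441, 57) (0, 57)]  |A|=999.1859
8. ⊥bis P5·P7 via (26.845,28.055): [(0, 30.14) (28.3658, 31.2089) (36.9296, 48.9686) (34.4441, 57) (0, 57)]  |A|=881.5888
9. ⊥bis P5·P8 via (22.64,37.92): [(0, 30.14) (23.7323, 31.0343) (19.6134, 57) (0, 57)]  |A|=573.3622
10. ⊥bis P5·P9 via (46.71,41.705): [(0, 30.14) (23.7323, 31.0343) (19.6134, 57) (0, 57)]  |A|=573.3622
11. canonical 4-gon: [(0, 30.14) (23.7323, 31.0343) (19.6134, 57) (0, 57)]
12. shoelace: 573.3622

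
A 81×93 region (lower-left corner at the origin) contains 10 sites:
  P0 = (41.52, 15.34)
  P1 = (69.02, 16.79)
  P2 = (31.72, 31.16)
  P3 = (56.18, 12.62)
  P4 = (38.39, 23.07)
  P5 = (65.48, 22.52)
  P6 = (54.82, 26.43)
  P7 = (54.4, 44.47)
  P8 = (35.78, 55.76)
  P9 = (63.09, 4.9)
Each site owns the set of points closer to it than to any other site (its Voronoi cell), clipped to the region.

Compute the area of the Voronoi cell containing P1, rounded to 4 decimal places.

Area of P1's cell: 266.2457

1. box [0,81]×[0,93]: [(0, 0) (81, 0) (81, 93) (0, 93)]
2. ⊥bis P1·P0 via (55.27,16.065): [(56.1171, 0) (81, 0) (81, 93) (51.2134, 93)]  |A|=2542.1322
3. ⊥bis P1·P2 via (50.37,23.975): [(54.3132, 34.2104) (56.1171, 0) (81, 0) (81, 93) (76.9622, 93)]  |A|=1785.2522
4. ⊥bis P1·P3 via (62.6,14.705): [(55.3724, 36.9597) (67.3757, 0) (81, 0) (81, 93) (76.9622, 93)]  |A|=1556.5974
5. ⊥bis P1·P4 via (53.705,19.93): [(59.2717, 47.0811) (56.4906, 33.5166) (67.3757, 0) (81, 0) (81, 93) (76.9622, 93)]  |A|=1544.2256
6. ⊥bis P1·P5 via (67.25,19.655): [(62.0381, 16.4351) (67.3757, 0) (81, 0) (81, 28.1498)]  |A|=378.8446
7. ⊥bis P1·P6 via (61.92,21.61): [(62.0381, 16.4351) (67.3757, 0) (81, 0) (81, 28.1498)]  |A|=378.8446
8. ⊥bis P1·P7 via (61.71,30.63): [(62.0381, 16.4351) (67.3757, 0) (81, 0) (81, 28.1498)]  |A|=378.8446
9. ⊥bis P1·P8 via (52.4,36.275): [(62.0381, 16.4351) (67.3757, 0) (81, 0) (81, 28.1498)]  |A|=378.8446
10. ⊥bis P1·P9 via (66.055,10.845): [(62.0381, 16.4351) (63.4281, 12.1551) (81, 3.3914) (81, 28.1498)]  |A|=266.2457
11. canonical 4-gon: [(62.0381, 16.4351) (63.4281, 12.1551) (81, 3.3914) (81, 28.1498)]
12. shoelace: 266.2457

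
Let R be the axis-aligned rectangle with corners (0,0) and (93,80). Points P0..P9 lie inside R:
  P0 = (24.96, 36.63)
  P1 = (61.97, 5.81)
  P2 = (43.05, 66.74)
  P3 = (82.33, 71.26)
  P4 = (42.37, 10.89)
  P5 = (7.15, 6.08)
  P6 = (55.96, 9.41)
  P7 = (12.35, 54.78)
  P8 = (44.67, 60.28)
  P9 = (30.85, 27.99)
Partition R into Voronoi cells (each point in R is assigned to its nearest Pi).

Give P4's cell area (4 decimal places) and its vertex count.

Area of P4's cell: 488.7651 (4 vertices)

1. box [0,93]×[0,80]: [(0, 0) (93, 0) (93, 80) (0, 80)]
2. ⊥bis P4·P0 via (33.665,23.76): [(0, 0.9897) (0, 0) (93, 0) (93, 63.893)]  |A|=3017.0434
3. ⊥bis P4·P1 via (52.17,8.35): [(60.9467, 42.2128) (0, 0.9897) (0, 0) (50.0058, 0)]  |A|=1085.601
4. ⊥bis P4·P2 via (42.71,38.815): [(60.0114, 38.6043) (55.6896, 38.657) (0, 0.9897) (0, 0) (50.0058, 0)]  |A|=1077.7789
5. ⊥bis P4·P3 via (62.35,41.075): [(60.0114, 38.6043) (55.6896, 38.657) (0, 0.9897) (0, 0) (50.0058, 0)]  |A|=1077.7789
6. ⊥bis P4·P5 via (24.76,8.485): [(60.0114, 38.6043) (55.6896, 38.657) (23.6033, 16.9545) (25.9188, 0) (50.0058, 0)]  |A|=846.3788
7. ⊥bis P4·P6 via (49.165,10.15): [(51.9976, 36.1598) (23.6033, 16.9545) (25.9188, 0) (48.0596, 0)]  |A|=663.2431
8. ⊥bis P4·P7 via (27.36,32.835): [(51.9976, 36.1598) (23.6033, 16.9545) (25.9188, 0) (48.0596, 0)]  |A|=663.2431
9. ⊥bis P4·P8 via (43.52,35.585): [(51.8925, 35.1951) (50.6565, 35.2527) (23.6033, 16.9545) (25.9188, 0) (48.0596, 0)]  |A|=662.6439
10. ⊥bis P4·P9 via (36.61,19.44): [(51.2509, 29.3033) (24.3883, 11.2065) (25.9188, 0) (48.0596, 0)]  |A|=488.7651
11. canonical 4-gon: [(51.2509, 29.3033) (24.3883, 11.2065) (25.9188, 0) (48.0596, 0)]
12. shoelace: 488.7651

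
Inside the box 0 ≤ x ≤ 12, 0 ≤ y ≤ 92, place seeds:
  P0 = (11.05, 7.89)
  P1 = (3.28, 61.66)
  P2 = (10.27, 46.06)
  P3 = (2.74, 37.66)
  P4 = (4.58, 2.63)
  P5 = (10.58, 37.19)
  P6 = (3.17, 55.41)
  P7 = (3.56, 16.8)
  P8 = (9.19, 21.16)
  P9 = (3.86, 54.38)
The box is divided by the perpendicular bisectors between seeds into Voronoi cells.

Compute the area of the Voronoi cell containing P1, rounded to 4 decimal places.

Area of P1's cell: 401.6687

1. box [0,12]×[0,92]: [(0, 0) (12, 0) (12, 92) (0, 92)]
2. ⊥bis P1·P0 via (7.165,34.775): [(0, 33.7396) (12, 35.4737) (12, 92) (0, 92)]  |A|=688.7202
3. ⊥bis P1·P2 via (6.775,53.86): [(0, 50.8243) (12, 56.2012) (12, 92) (0, 92)]  |A|=461.8471
4. ⊥bis P1·P3 via (3.01,49.66): [(0, 50.8243) (12, 56.2012) (12, 92) (0, 92)]  |A|=461.8471
5. ⊥bis P1·P4 via (3.93,32.145): [(0, 50.8243) (12, 56.2012) (12, 92) (0, 92)]  |A|=461.8471
6. ⊥bis P1·P5 via (6.93,49.425): [(0, 50.8243) (12, 56.2012) (12, 92) (0, 92)]  |A|=461.8471
7. ⊥bis P1·P6 via (3.225,58.535): [(0, 58.5918) (12, 58.3806) (12, 92) (0, 92)]  |A|=402.1661
8. ⊥bis P1·P7 via (3.42,39.23): [(0, 58.5918) (12, 58.3806) (12, 92) (0, 92)]  |A|=402.1661
9. ⊥bis P1·P8 via (6.235,41.41): [(0, 58.5918) (12, 58.3806) (12, 92) (0, 92)]  |A|=402.1661
10. ⊥bis P1·P9 via (3.57,58.02): [(0, 58.5918) (8.8021, 58.4368) (12, 58.6916) (12, 92) (0, 92)]  |A|=401.6687
11. canonical 5-gon: [(0, 58.5918) (8.8021, 58.4368) (12, 58.6916) (12, 92) (0, 92)]
12. shoelace: 401.6687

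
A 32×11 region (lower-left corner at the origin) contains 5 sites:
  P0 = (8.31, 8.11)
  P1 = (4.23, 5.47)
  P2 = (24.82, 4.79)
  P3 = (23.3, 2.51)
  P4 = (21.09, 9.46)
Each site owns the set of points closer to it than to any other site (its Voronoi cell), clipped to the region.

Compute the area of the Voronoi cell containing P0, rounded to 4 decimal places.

1. box [0,32]×[0,11]: [(0, 0) (32, 0) (32, 11) (0, 11)]
2. ⊥bis P0·P1 via (6.27,6.79): [(10.6635, 0) (32, 0) (32, 11) (3.5459, 11)]  |A|=273.8482
3. ⊥bis P0·P2 via (16.565,6.45): [(10.6635, 0) (15.268, 0) (17.48, 11) (3.5459, 11)]  |A|=101.9618
4. ⊥bis P0·P3 via (15.805,5.31): [(10.6635, 0) (13.8213, 0) (16.9545, 8.387) (17.48, 11) (3.5459, 11)]  |A|=95.8952
5. ⊥bis P0·P4 via (14.7,8.785): [(10.6635, 0) (13.8213, 0) (15.2297, 3.7701) (14.466, 11) (3.5459, 11)]  |A|=83.9595
6. canonical 5-gon: [(10.6635, 0) (13.8213, 0) (15.2297, 3.7701) (14.466, 11) (3.5459, 11)]
7. shoelace: 83.9595

Area of P0's cell: 83.9595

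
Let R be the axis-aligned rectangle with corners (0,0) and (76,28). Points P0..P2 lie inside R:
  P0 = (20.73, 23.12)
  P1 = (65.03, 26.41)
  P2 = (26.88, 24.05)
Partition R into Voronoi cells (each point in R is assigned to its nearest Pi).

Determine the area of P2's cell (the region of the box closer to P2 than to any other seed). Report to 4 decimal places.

Area of P2's cell: 599.0673

1. box [0,76]×[0,28]: [(0, 0) (76, 0) (76, 28) (0, 28)]
2. ⊥bis P2·P0 via (23.805,23.585): [(27.3715, 0) (76, 0) (76, 28) (23.1374, 28)]  |A|=1420.8757
3. ⊥bis P2·P1 via (45.955,25.23): [(27.3715, 0) (47.5158, 0) (45.7836, 28) (23.1374, 28)]  |A|=599.0673
4. canonical 4-gon: [(27.3715, 0) (47.5158, 0) (45.7836, 28) (23.1374, 28)]
5. shoelace: 599.0673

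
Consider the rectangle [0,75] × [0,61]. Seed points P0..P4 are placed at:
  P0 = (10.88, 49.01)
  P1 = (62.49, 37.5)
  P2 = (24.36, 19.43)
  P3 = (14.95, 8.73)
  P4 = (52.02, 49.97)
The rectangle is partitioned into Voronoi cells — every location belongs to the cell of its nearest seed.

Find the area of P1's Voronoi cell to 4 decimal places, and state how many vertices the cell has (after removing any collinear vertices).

Area of P1's cell: 1243.1037 (4 vertices)

1. box [0,75]×[0,61]: [(0, 0) (75, 0) (75, 61) (0, 61)]
2. ⊥bis P1·P0 via (36.685,43.255): [(27.0383, 0) (75, 0) (75, 61) (40.6425, 61)]  |A|=2510.7359
3. ⊥bis P1·P2 via (43.425,28.465): [(36.5989, 42.8689) (56.9147, 0) (75, 0) (75, 61) (40.6425, 61)]  |A|=1870.3514
4. ⊥bis P1·P3 via (38.72,23.115): [(36.5989, 42.8689) (56.9147, 0) (75, 0) (75, 61) (40.6425, 61)]  |A|=1870.3514
5. ⊥bis P1·P4 via (57.255,43.735): [(42.1848, 31.0819) (56.9147, 0) (75, 0) (75, 58.634)]  |A|=1243.1037
6. canonical 4-gon: [(42.1848, 31.0819) (56.9147, 0) (75, 0) (75, 58.634)]
7. shoelace: 1243.1037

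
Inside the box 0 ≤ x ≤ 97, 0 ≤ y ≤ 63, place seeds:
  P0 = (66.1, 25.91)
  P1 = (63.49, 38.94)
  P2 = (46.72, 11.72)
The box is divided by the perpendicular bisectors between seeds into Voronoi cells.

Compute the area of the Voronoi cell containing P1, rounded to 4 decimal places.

1. box [0,97]×[0,63]: [(0, 0) (97, 0) (97, 63) (0, 63)]
2. ⊥bis P1·P0 via (64.795,32.425): [(0, 19.4461) (97, 38.8759) (97, 63) (0, 63)]  |A|=3282.3832
3. ⊥bis P1·P2 via (55.105,25.33): [(0, 59.2797) (48.7919, 29.2195) (97, 38.8759) (97, 63) (0, 63)]  |A|=2310.6055
4. canonical 5-gon: [(0, 59.2797) (48.7919, 29.2195) (97, 38.8759) (97, 63) (0, 63)]
5. shoelace: 2310.6055

Area of P1's cell: 2310.6055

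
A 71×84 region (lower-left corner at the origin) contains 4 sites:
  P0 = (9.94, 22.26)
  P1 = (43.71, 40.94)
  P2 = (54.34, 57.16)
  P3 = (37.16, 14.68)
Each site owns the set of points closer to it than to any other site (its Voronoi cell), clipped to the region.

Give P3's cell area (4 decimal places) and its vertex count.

Area of P3's cell: 1262.2200 (4 vertices)

1. box [0,71]×[0,84]: [(0, 0) (71, 0) (71, 84) (0, 84)]
2. ⊥bis P3·P0 via (23.55,18.47): [(18.4066, 0) (71, 0) (71, 84) (41.7983, 84)]  |A|=3435.3951
3. ⊥bis P3·P1 via (40.435,27.81): [(27.0786, 31.1415) (18.4066, 0) (71, 0) (71, 20.1862)]  |A|=1262.22
4. ⊥bis P3·P2 via (45.75,35.92): [(27.0786, 31.1415) (18.4066, 0) (71, 0) (71, 20.1862)]  |A|=1262.22
5. canonical 4-gon: [(27.0786, 31.1415) (18.4066, 0) (71, 0) (71, 20.1862)]
6. shoelace: 1262.22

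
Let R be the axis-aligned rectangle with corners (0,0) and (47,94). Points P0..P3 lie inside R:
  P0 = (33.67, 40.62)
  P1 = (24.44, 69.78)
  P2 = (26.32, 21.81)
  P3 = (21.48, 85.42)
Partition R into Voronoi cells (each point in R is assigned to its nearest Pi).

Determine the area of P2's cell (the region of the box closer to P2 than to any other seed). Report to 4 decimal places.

1. box [0,47]×[0,94]: [(0, 0) (47, 0) (47, 94) (0, 94)]
2. ⊥bis P2·P0 via (29.995,31.215): [(0, 42.9355) (0, 0) (47, 0) (47, 24.5703)]  |A|=1586.3872
3. ⊥bis P2·P1 via (25.38,45.795): [(0, 42.9355) (0, 0) (47, 0) (47, 24.5703)]  |A|=1586.3872
4. ⊥bis P2·P3 via (23.9,53.615): [(0, 42.9355) (0, 0) (47, 0) (47, 24.5703)]  |A|=1586.3872
5. canonical 4-gon: [(0, 42.9355) (0, 0) (47, 0) (47, 24.5703)]
6. shoelace: 1586.3872

Area of P2's cell: 1586.3872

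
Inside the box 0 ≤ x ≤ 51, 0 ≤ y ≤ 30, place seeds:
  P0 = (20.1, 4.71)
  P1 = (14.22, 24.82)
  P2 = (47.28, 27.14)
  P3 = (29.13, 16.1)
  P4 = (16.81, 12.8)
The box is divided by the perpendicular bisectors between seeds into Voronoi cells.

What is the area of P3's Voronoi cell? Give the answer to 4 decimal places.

1. box [0,51]×[0,30]: [(0, 0) (51, 0) (51, 30) (0, 30)]
2. ⊥bis P3·P0 via (24.615,10.405): [(0, 29.9198) (37.7394, 0) (51, 0) (51, 30) (0, 30)]  |A|=965.4232
3. ⊥bis P3·P1 via (21.675,20.46): [(18.5886, 15.1827) (37.7394, 0) (51, 0) (51, 30) (27.2544, 30)]  |A|=762.7596
4. ⊥bis P3·P2 via (38.205,21.62): [(18.5886, 15.1827) (37.7394, 0) (51, 0) (51, 0.5847) (33.1077, 30) (27.2544, 30)]  |A|=499.607
5. ⊥bis P3·P4 via (22.97,14.45): [(21.4591, 20.0908) (23.9021, 10.9702) (37.7394, 0) (51, 0) (51, 0.5847) (33.1077, 30) (27.2544, 30)]  |A|=480.5216
6. canonical 7-gon: [(21.4591, 20.0908) (23.9021, 10.9702) (37.7394, 0) (51, 0) (51, 0.5847) (33.1077, 30) (27.2544, 30)]
7. shoelace: 480.5216

Area of P3's cell: 480.5216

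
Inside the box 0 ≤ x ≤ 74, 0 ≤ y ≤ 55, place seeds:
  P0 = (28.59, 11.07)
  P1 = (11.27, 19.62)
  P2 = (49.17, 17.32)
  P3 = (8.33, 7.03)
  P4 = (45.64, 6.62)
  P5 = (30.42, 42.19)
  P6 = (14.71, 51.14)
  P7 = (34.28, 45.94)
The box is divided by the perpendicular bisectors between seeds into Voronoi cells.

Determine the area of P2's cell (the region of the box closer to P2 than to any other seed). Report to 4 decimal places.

1. box [0,74]×[0,55]: [(0, 0) (74, 0) (74, 55) (0, 55)]
2. ⊥bis P2·P0 via (38.88,14.195): [(43.1909, 0) (74, 0) (74, 55) (26.4878, 55)]  |A|=2153.8349
3. ⊥bis P2·P1 via (30.22,18.47): [(31.4461, 38.6735) (43.1909, 0) (74, 0) (74, 55) (32.4369, 55)]  |A|=2105.2712
4. ⊥bis P2·P3 via (28.75,12.175): [(31.4461, 38.6735) (43.1909, 0) (74, 0) (74, 55) (32.4369, 55)]  |A|=2105.2712
5. ⊥bis P2·P4 via (47.405,11.97): [(31.4461, 38.6735) (38.6817, 14.8479) (74, 3.1961) (74, 55) (32.4369, 55)]  |A|=1820.1057
6. ⊥bis P2·P5 via (39.795,29.755): [(35.2054, 26.2948) (38.6817, 14.8479) (74, 3.1961) (74, 55) (73.28, 55)]  |A|=1197.0801
7. ⊥bis P2·P6 via (31.94,34.23): [(35.2054, 26.2948) (38.6817, 14.8479) (74, 3.1961) (74, 55) (73.28, 55)]  |A|=1197.0801
8. ⊥bis P2·P7 via (41.725,31.63): [(43.5222, 32.565) (35.2054, 26.2948) (38.6817, 14.8479) (74, 3.1961) (74, 48.4216)]  |A|=1088.7552
9. canonical 5-gon: [(43.5222, 32.565) (35.2054, 26.2948) (38.6817, 14.8479) (74, 3.1961) (74, 48.4216)]
10. shoelace: 1088.7552

Area of P2's cell: 1088.7552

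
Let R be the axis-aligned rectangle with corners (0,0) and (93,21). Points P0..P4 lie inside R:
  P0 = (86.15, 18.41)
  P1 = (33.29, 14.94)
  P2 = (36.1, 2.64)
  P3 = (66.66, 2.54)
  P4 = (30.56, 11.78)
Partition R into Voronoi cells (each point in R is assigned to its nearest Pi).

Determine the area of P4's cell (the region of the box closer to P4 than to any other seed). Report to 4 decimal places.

1. box [0,93]×[0,21]: [(0, 0) (93, 0) (93, 21) (0, 21)]
2. ⊥bis P4·P0 via (58.355,15.095): [(0, 0) (60.1553, 0) (57.6507, 21) (0, 21)]  |A|=1236.9636
3. ⊥bis P4·P1 via (31.925,13.36): [(0, 0) (47.3893, 0) (23.0816, 21) (0, 21)]  |A|=739.945
4. ⊥bis P4·P2 via (33.33,7.21): [(0, 0) (21.4348, 0) (36.6878, 9.2453) (23.0816, 21) (0, 21)]  |A|=619.9667
5. ⊥bis P4·P3 via (48.61,7.16): [(0, 0) (21.4348, 0) (36.6878, 9.2453) (23.0816, 21) (0, 21)]  |A|=619.9667
6. canonical 5-gon: [(0, 0) (21.4348, 0) (36.6878, 9.2453) (23.0816, 21) (0, 21)]
7. shoelace: 619.9667

Area of P4's cell: 619.9667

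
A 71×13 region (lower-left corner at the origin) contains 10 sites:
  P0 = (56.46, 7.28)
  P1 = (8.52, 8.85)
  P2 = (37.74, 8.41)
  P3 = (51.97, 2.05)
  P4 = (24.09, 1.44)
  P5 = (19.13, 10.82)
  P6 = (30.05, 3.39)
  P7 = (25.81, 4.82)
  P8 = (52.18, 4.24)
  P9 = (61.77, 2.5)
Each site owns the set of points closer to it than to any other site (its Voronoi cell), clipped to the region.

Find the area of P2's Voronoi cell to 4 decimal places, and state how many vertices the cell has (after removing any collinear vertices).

1. box [0,71]×[0,13]: [(0, 0) (71, 0) (71, 13) (0, 13)]
2. ⊥bis P2·P0 via (47.1,7.845): [(0, 0) (46.6265, 0) (47.4112, 13) (0, 13)]  |A|=611.2445
3. ⊥bis P2·P1 via (23.13,8.63): [(23, 0) (46.6265, 0) (47.4112, 13) (23.1958, 13)]  |A|=310.9715
4. ⊥bis P2·P3 via (44.855,5.23): [(23, 0) (42.5175, 0) (47.2681, 10.629) (47.4112, 13) (23.1958, 13)]  |A|=289.1344
5. ⊥bis P2·P4 via (30.915,4.925): [(33.4298, 0) (42.5175, 0) (47.2681, 10.629) (47.4112, 13) (26.7917, 13)]  |A|=197.9674
6. ⊥bis P2·P5 via (28.435,9.615): [(28.4522, 9.7481) (33.4298, 0) (42.5175, 0) (47.2681, 10.629) (47.4112, 13) (28.8734, 13)]  |A|=194.5828
7. ⊥bis P2·P6 via (33.895,5.9): [(37.7465, 0) (42.5175, 0) (47.2681, 10.629) (47.4112, 13) (29.2601, 13)]  |A|=153.8642
8. ⊥bis P2·P7 via (31.775,6.615): [(30.3611, 11.3134) (37.7465, 0) (42.5175, 0) (47.2681, 10.629) (47.4112, 13) (29.8536, 13)]  |A|=153.3638
9. ⊥bis P2·P8 via (44.96,6.325): [(30.3611, 11.3134) (37.7465, 0) (42.5175, 0) (44.2581, 3.8946) (46.8876, 13) (29.8536, 13)]  |A|=147.8939
10. ⊥bis P2·P9 via (49.755,5.455): [(30.3611, 11.3134) (37.7465, 0) (42.5175, 0) (44.2581, 3.8946) (46.8876, 13) (29.8536, 13)]  |A|=147.8939
11. canonical 6-gon: [(30.3611, 11.3134) (37.7465, 0) (42.5175, 0) (44.2581, 3.8946) (46.8876, 13) (29.8536, 13)]
12. shoelace: 147.8939

Area of P2's cell: 147.8939 (6 vertices)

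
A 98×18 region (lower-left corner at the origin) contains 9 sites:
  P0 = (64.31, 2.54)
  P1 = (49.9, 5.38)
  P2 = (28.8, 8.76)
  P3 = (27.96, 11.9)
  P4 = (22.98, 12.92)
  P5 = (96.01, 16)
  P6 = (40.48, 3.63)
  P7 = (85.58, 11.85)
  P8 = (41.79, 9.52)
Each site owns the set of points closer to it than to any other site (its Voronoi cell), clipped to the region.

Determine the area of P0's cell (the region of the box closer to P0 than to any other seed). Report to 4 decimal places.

Area of P0's cell: 289.0194

1. box [0,98]×[0,18]: [(0, 0) (98, 0) (98, 18) (0, 18)]
2. ⊥bis P0·P1 via (57.105,3.96): [(56.3245, 0) (98, 0) (98, 18) (59.8721, 18)]  |A|=718.2304
3. ⊥bis P0·P2 via (46.555,5.65): [(56.3245, 0) (98, 0) (98, 18) (59.8721, 18)]  |A|=718.2304
4. ⊥bis P0·P3 via (46.135,7.22): [(56.3245, 0) (98, 0) (98, 18) (59.8721, 18)]  |A|=718.2304
5. ⊥bis P0·P4 via (43.645,7.73): [(56.3245, 0) (98, 0) (98, 18) (59.8721, 18)]  |A|=718.2304
6. ⊥bis P0·P5 via (80.16,9.27): [(56.3245, 0) (84.0961, 0) (76.4532, 18) (59.8721, 18)]  |A|=399.174
7. ⊥bis P0·P6 via (52.395,3.085): [(56.3245, 0) (84.0961, 0) (76.4532, 18) (59.8721, 18)]  |A|=399.174
8. ⊥bis P0·P7 via (74.945,7.195): [(56.3245, 0) (78.0943, 0) (70.2156, 18) (59.8721, 18)]  |A|=289.0194
9. ⊥bis P0·P8 via (53.05,6.03): [(56.3245, 0) (78.0943, 0) (70.2156, 18) (59.8721, 18)]  |A|=289.0194
10. canonical 4-gon: [(56.3245, 0) (78.0943, 0) (70.2156, 18) (59.8721, 18)]
11. shoelace: 289.0194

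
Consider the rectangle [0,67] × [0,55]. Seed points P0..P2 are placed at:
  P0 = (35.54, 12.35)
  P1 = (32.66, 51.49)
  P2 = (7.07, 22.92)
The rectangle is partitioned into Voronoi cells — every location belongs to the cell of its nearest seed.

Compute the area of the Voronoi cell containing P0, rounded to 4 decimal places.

Area of P0's cell: 1516.1348

1. box [0,67]×[0,55]: [(0, 0) (67, 0) (67, 55) (0, 55)]
2. ⊥bis P0·P1 via (34.1,31.92): [(0, 29.4109) (0, 0) (67, 0) (67, 34.3408)]  |A|=2135.682
3. ⊥bis P0·P2 via (21.305,17.635): [(26.3982, 31.3533) (14.7577, 0) (67, 0) (67, 34.3408)]  |A|=1516.1348
4. canonical 4-gon: [(26.3982, 31.3533) (14.7577, 0) (67, 0) (67, 34.3408)]
5. shoelace: 1516.1348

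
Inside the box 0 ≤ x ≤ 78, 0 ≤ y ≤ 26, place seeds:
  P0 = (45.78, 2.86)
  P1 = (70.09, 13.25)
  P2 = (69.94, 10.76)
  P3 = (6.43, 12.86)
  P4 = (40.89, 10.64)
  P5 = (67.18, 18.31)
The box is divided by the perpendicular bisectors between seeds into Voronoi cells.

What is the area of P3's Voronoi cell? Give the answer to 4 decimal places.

1. box [0,78]×[0,26]: [(0, 0) (78, 0) (78, 26) (0, 26)]
2. ⊥bis P3·P0 via (26.105,7.86): [(0, 0) (24.1075, 0) (30.7149, 26) (0, 26)]  |A|=712.6919
3. ⊥bis P3·P1 via (38.26,13.055): [(0, 0) (24.1075, 0) (30.7149, 26) (0, 26)]  |A|=712.6919
4. ⊥bis P3·P2 via (38.185,11.81): [(0, 0) (24.1075, 0) (30.7149, 26) (0, 26)]  |A|=712.6919
5. ⊥bis P3·P4 via (23.66,11.75): [(0, 0) (22.903, 0) (24.578, 26) (0, 26)]  |A|=617.2537
6. ⊥bis P3·P5 via (36.805,15.585): [(0, 0) (22.903, 0) (24.578, 26) (0, 26)]  |A|=617.2537
7. canonical 4-gon: [(0, 0) (22.903, 0) (24.578, 26) (0, 26)]
8. shoelace: 617.2537

Area of P3's cell: 617.2537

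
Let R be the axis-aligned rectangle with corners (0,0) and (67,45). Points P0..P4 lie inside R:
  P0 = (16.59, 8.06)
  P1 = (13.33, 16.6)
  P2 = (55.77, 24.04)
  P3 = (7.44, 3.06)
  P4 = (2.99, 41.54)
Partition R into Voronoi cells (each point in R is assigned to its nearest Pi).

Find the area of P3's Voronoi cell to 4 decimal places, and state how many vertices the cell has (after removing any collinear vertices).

1. box [0,67]×[0,45]: [(0, 0) (67, 0) (67, 45) (0, 45)]
2. ⊥bis P3·P0 via (12.015,5.56): [(0, 27.5474) (0, 0) (15.0533, 0)]  |A|=207.3393
3. ⊥bis P3·P1 via (10.385,9.83): [(9.4623, 10.2314) (0, 14.3476) (0, 0) (15.0533, 0)]  |A|=144.8884
4. ⊥bis P3·P2 via (31.605,13.55): [(9.4623, 10.2314) (0, 14.3476) (0, 0) (15.0533, 0)]  |A|=144.8884
5. ⊥bis P3·P4 via (5.215,22.3): [(9.4623, 10.2314) (0, 14.3476) (0, 0) (15.0533, 0)]  |A|=144.8884
6. canonical 4-gon: [(9.4623, 10.2314) (0, 14.3476) (0, 0) (15.0533, 0)]
7. shoelace: 144.8884

Area of P3's cell: 144.8884 (4 vertices)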